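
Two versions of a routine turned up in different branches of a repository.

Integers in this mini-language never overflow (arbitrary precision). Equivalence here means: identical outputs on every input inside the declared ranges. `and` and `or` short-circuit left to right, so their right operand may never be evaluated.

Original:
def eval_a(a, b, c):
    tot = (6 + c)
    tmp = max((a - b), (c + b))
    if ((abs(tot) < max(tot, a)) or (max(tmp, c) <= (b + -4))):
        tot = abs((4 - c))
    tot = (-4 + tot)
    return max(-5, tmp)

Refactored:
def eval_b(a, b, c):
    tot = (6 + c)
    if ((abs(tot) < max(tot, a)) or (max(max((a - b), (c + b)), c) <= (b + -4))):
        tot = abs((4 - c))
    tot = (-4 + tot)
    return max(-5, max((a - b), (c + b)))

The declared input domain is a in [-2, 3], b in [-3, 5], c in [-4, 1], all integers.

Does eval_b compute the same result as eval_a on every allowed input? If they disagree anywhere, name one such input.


Differences: min/max/abs usage differs, statement counts differ, local variable names differ, arithmetic usage differs — yet all 324 inputs agree.
verdict: equivalent


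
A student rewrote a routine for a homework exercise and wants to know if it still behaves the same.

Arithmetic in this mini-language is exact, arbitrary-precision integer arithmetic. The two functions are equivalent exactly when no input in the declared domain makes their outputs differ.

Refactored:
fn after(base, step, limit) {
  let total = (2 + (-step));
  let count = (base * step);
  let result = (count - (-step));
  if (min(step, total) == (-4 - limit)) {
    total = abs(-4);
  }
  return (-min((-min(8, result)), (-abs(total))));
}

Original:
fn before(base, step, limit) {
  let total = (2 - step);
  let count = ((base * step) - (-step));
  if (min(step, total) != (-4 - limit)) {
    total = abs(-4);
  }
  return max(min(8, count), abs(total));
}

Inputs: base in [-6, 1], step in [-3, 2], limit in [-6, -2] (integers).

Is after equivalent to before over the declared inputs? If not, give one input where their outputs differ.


Not equivalent: base=-6, step=0, limit=-6 separates them (4 vs 2).
before: total := 2 | count := 0 | (min(step, total) != (-4 - limit)): true | total := 4 | result 4
after: total := 2 | count := 0 | result := 0 | (min(step, total) == (-4 - limit)): false | result 2
verdict: not equivalent; witness: base=-6, step=0, limit=-6


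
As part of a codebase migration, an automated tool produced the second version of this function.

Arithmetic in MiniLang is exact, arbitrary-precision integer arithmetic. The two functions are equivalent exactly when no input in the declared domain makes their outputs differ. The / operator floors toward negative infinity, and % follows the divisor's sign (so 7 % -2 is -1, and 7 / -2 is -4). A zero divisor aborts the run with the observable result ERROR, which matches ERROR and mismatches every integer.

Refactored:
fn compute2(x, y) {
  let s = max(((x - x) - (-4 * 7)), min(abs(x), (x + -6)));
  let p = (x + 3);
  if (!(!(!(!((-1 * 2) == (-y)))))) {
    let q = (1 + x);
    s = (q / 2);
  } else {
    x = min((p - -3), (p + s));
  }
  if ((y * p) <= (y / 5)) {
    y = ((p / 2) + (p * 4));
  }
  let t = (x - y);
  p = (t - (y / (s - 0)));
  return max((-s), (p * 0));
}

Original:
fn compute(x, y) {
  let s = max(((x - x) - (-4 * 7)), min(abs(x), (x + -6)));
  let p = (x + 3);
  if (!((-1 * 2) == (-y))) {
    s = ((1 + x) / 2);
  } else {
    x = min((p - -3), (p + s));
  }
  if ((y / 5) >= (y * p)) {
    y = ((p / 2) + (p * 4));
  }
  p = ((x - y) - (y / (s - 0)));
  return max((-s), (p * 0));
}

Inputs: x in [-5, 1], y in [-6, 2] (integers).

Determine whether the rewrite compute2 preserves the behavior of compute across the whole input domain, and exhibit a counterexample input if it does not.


Consider the input x=-5, y=-6.
compute: s := 28 | p := -2 | (!((-1 * 2) == (-y))): true | s := -2 | ((y / 5) >= (y * p)): false | p := -2 | result 2
compute2: s := 28 | p := -2 | (!(!(!(!((-1 * 2) == (-y)))))): false | x := 1 | ((y * p) <= (y / 5)): false | t := 7 | p := 8 | result 0
2 and 0 differ, so these are not the same function on this domain.
verdict: not equivalent; witness: x=-5, y=-6


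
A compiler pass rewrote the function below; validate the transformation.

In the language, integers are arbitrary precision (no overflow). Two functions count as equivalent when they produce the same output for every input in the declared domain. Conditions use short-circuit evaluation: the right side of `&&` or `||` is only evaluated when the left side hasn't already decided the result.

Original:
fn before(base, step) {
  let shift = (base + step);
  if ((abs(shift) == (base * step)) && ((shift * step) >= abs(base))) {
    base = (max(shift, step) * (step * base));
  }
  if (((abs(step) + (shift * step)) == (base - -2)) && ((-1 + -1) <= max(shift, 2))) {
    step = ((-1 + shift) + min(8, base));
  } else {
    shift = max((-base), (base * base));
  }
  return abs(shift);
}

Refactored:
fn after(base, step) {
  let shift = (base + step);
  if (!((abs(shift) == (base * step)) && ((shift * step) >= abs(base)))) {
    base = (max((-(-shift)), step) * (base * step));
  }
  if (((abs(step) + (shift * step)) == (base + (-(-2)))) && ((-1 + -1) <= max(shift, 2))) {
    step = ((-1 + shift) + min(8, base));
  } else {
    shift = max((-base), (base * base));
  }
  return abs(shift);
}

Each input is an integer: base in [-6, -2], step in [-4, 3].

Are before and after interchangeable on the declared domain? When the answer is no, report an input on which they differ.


Try base=-6, step=-4.
before: shift becomes -10; next ((abs(shift) == (base * step)) && ((shift * step) >= abs(base))) evaluates to false; next (((abs(step) + (shift * step)) == (base - -2)) && ((-1 + -1) <= max(shift, 2))) evaluates to false; next shift becomes 36; next final value 36
after: shift becomes -10; next (!((abs(shift) == (base * step)) && ((shift * step) >= abs(base)))) evaluates to true; next base becomes -96; next (((abs(step) + (shift * step)) == (base + (-(-2)))) && ((-1 + -1) <= max(shift, 2))) evaluates to false; next shift becomes 9216; next final value 9216
36 vs 9216 — the two versions disagree here.
verdict: not equivalent; witness: base=-6, step=-4


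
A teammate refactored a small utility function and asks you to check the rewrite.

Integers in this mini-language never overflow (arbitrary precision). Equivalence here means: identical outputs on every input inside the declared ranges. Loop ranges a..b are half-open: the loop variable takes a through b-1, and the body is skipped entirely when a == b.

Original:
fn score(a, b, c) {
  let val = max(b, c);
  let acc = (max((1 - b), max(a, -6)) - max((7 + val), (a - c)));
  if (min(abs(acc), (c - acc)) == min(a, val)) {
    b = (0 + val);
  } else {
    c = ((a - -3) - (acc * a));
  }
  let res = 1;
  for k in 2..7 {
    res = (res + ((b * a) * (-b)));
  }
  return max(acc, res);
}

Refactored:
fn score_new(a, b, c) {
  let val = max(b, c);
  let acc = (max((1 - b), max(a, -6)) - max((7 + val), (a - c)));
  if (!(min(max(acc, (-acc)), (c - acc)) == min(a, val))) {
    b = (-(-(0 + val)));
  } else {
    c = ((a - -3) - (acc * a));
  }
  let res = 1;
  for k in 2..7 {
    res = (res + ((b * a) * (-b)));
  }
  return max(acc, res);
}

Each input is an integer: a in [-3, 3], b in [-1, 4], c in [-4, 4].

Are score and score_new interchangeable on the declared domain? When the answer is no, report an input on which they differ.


Run the pair on a=-3, b=-1, c=0.
score: val=0, then acc=-5, then (min(abs(acc), (c - acc)) == min(a, val)) is false, then c=-15, then res=1, then (k=2), then res=4, then (k=3), then res=7, then (k=4), then res=10, then (k=5), then res=13, then (k=6), then res=16, then returns 16
score_new: val=0, then acc=-5, then (!(min(max(acc, (-acc)), (c - acc)) == min(a, val))) is true, then b=0, then res=1, then (k=2), then res=1, then (k=3), then res=1, then (k=4), then res=1, then (k=5), then res=1, then (k=6), then res=1, then returns 1
16 vs 1 — the two versions disagree here.
verdict: not equivalent; witness: a=-3, b=-1, c=0


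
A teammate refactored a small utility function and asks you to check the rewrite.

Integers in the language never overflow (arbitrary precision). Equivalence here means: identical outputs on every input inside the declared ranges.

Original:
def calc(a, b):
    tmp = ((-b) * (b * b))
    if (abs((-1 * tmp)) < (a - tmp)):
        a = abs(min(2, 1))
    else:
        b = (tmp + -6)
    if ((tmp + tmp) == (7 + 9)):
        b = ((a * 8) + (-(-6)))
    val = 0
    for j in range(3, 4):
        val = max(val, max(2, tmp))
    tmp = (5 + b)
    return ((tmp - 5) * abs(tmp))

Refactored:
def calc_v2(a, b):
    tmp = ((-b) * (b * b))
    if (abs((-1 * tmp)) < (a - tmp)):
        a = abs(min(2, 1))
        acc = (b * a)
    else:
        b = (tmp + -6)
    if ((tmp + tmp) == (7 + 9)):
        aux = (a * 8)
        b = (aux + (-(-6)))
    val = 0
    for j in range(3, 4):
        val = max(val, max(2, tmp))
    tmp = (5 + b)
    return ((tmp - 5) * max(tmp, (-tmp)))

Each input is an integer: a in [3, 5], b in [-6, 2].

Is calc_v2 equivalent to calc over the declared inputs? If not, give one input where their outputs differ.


Equivalent — the differences include min/max/abs usage differs; and statement counts differ; and arithmetic usage differs; and local variable names differ, yet no declared input distinguishes the two.
Tracing a=5, b=-1: calc: tmp=1, then (abs((-1 * tmp)) < (a - tmp)) is true, then a=1, then ((tmp + tmp) == (7 + 9)) is false, then val=0, then (j=3), then val=2, then tmp=4, then returns -4 | calc_v2: tmp=1, then (abs((-1 * tmp)) < (a - tmp)) is true, then a=1, then acc=-1, then ((tmp + tmp) == (7 + 9)) is false, then val=0, then (j=3), then val=2, then tmp=4, then returns -4 — matching result -4.
Every one of the 27 inputs gives matching results.
verdict: equivalent


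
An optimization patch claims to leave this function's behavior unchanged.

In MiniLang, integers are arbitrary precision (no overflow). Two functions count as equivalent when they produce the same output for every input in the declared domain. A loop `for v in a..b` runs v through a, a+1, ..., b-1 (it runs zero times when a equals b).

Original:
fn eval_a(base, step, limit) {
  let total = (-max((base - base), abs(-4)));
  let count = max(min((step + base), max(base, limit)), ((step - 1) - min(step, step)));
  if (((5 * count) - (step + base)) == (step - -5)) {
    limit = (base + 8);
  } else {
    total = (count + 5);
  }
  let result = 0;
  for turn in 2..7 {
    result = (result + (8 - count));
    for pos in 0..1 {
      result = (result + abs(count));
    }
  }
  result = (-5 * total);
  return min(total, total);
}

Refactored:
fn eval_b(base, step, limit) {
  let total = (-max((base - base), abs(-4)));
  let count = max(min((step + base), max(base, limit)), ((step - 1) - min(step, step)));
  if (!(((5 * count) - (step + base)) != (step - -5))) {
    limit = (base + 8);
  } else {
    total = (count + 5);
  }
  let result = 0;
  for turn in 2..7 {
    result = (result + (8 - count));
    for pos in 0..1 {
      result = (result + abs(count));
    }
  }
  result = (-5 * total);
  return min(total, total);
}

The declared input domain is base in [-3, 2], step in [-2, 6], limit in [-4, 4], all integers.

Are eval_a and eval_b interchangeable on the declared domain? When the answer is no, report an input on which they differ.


Equivalent — the differences include boolean connective usage differs, comparison usage differs, yet no declared input distinguishes the two.
Tracing base=2, step=3, limit=3: eval_a: total=-4, then count=3, then (((5 * count) - (step + base)) == (step - -5)) is false, then total=8, then result=0, then (turn=2), then result=5, then (pos=0), then result=8, then (turn=3), then result=13, then (pos=0), then result=16, then (turn=4), then result=21, then (pos=0), then result=24, then (turn=5), then result=29, then (pos=0), then result=32, then (turn=6), then result=37, then (pos=0), then result=40, then result=-40, then returns 8 | eval_b: total=-4, then count=3, then (!(((5 * count) - (step + base)) != (step - -5))) is false, then total=8, then result=0, then (turn=2), then result=5, then (pos=0), then result=8, then (turn=3), then result=13, then (pos=0), then result=16, then (turn=4), then result=21, then (pos=0), then result=24, then (turn=5), then result=29, then (pos=0), then result=32, then (turn=6), then result=37, then (pos=0), then result=40, then result=-40, then returns 8 — matching result 8.
Across all 486 domain points the two functions coincide.
verdict: equivalent


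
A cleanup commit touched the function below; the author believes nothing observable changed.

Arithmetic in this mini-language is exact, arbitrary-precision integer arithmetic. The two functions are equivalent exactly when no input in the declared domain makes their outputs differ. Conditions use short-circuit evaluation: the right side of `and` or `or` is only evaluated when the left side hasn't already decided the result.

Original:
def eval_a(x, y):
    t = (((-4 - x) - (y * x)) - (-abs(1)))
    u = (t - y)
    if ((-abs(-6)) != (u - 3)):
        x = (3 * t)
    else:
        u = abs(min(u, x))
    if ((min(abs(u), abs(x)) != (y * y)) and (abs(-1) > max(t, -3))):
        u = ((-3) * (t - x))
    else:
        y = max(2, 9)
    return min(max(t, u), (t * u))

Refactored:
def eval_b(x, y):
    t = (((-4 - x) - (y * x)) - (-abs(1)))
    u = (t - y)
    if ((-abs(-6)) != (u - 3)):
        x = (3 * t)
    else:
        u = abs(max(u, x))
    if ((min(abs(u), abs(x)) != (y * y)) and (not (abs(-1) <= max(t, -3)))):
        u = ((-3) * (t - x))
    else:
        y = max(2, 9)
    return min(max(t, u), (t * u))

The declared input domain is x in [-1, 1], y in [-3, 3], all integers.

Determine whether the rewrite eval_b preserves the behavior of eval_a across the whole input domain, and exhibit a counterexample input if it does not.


Not equivalent: x=0, y=0 separates them (-9 vs 0).
eval_a: t := -3 | u := -3 | ((-abs(-6)) != (u - 3)): false | u := 3 | ((min(abs(u), abs(x)) != (y * y)) and (abs(-1) > max(t, -3))): false | y := 9 | result -9
eval_b: t := -3 | u := -3 | ((-abs(-6)) != (u - 3)): false | u := 0 | ((min(abs(u), abs(x)) != (y * y)) and (not (abs(-1) <= max(t, -3)))): false | y := 9 | result 0
verdict: not equivalent; witness: x=0, y=0


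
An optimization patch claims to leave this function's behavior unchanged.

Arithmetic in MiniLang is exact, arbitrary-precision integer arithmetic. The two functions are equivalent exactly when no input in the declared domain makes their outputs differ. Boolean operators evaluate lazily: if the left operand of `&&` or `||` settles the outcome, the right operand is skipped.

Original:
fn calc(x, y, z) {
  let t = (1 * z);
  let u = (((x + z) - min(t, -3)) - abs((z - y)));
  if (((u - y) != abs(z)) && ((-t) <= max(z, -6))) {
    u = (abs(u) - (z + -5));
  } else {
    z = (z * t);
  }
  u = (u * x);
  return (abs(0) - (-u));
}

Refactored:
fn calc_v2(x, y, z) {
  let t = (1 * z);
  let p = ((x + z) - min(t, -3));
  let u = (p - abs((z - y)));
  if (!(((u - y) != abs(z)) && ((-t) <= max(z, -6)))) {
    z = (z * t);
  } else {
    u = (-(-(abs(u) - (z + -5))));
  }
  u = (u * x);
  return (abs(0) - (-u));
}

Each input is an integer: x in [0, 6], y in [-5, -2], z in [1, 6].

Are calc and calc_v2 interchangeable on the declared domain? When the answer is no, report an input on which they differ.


Behavior is preserved: although local variable names differ, and statement counts differ, and boolean connective usage differs, the outputs never diverge.
One worked example (x=1, y=-4, z=6) — calc: t := 6 | u := 0 | (((u - y) != abs(z)) && ((-t) <= max(z, -6))): true | u := -1 | u := -1 | result -1; calc_v2: t := 6 | p := 10 | u := 0 | (!(((u - y) != abs(z)) && ((-t) <= max(z, -6)))): false | u := -1 | u := -1 | result -1; agreement on -1.
Across all 168 domain points the two functions coincide.
verdict: equivalent


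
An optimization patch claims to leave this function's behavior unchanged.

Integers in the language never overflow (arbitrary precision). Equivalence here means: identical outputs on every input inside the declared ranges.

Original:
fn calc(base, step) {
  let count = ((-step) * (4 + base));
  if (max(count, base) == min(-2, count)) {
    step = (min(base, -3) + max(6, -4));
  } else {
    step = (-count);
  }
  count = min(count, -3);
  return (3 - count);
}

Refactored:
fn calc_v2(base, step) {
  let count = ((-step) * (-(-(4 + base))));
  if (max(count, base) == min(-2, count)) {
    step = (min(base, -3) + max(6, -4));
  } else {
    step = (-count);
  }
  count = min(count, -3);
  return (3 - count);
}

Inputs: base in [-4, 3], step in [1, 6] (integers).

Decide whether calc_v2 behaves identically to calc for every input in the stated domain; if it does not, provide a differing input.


Side by side, the visible changes include: same computation, different form.
One worked example (base=-2, step=6) — calc: count becomes -12; next (max(count, base) == min(-2, count)) evaluates to false; next step becomes 12; next count becomes -12; next final value 15; calc_v2: count becomes -12; next (max(count, base) == min(-2, count)) evaluates to false; next step becomes 12; next count becomes -12; next final value 15; agreement on 15.
Sweeping the whole domain (48 inputs) finds no disagreement.
verdict: equivalent


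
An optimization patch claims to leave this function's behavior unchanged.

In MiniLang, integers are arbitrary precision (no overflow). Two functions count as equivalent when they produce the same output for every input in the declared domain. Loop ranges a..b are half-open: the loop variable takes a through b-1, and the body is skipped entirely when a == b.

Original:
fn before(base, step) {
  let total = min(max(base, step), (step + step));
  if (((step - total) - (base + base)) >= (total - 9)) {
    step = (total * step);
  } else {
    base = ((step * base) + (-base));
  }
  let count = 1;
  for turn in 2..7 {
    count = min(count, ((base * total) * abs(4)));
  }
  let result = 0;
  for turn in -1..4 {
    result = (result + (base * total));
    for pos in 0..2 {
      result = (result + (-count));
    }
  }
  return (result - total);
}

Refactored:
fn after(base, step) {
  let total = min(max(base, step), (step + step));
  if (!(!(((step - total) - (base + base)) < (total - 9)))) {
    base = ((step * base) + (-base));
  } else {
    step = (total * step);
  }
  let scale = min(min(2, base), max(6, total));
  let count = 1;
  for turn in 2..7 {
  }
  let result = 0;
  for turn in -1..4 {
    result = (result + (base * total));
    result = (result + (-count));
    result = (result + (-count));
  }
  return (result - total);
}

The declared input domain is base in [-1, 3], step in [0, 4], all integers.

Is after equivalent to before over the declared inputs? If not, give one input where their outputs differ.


Take base=-1, step=0.
before: total = 0; (((step - total) - (base + base)) >= (total - 9)) -> true; step = 0; count = 1; [turn=2]; count = 0; [turn=3]; count = 0; [turn=4]; count = 0; [turn=5]; count = 0; [turn=6]; count = 0; result = 0; [turn=-1]; result = 0; [pos=0]; result = 0; [pos=1]; result = 0; [turn=0]; result = 0; [pos=0]; result = 0; [pos=1]; result = 0; [turn=1]; result = 0; [pos=0]; result = 0; [pos=1]; result = 0; [turn=2]; result = 0; [pos=0]; result = 0; [pos=1]; result = 0; [turn=3]; result = 0; [pos=0]; result = 0; [pos=1]; result = 0; return 0
after: total = 0; (!(!(((step - total) - (base + base)) < (total - 9)))) -> false; step = 0; scale = -1; count = 1; [turn=2]; [turn=3]; [turn=4]; [turn=5]; [turn=6]; result = 0; [turn=-1]; result = 0; result = -1; result = -2; [turn=0]; result = -2; result = -3; result = -4; [turn=1]; result = -4; result = -5; result = -6; [turn=2]; result = -6; result = -7; result = -8; [turn=3]; result = -8; result = -9; result = -10; return -10
0 against -10: the behavior changed.
verdict: not equivalent; witness: base=-1, step=0


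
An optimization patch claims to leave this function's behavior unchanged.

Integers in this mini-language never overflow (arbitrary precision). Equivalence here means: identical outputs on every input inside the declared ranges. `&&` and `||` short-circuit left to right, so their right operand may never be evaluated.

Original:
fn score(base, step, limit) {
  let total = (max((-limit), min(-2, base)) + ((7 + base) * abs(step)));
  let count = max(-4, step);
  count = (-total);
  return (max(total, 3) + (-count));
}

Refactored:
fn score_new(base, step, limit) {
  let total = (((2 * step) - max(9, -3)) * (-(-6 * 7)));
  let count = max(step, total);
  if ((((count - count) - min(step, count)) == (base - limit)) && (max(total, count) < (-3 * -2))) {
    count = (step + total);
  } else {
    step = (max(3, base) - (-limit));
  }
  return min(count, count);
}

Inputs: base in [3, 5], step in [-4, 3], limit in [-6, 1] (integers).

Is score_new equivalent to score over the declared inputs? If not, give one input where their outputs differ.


base=3, step=-4, limit=-6 yields 92 from score but -4 from score_new.
verdict: not equivalent; witness: base=3, step=-4, limit=-6


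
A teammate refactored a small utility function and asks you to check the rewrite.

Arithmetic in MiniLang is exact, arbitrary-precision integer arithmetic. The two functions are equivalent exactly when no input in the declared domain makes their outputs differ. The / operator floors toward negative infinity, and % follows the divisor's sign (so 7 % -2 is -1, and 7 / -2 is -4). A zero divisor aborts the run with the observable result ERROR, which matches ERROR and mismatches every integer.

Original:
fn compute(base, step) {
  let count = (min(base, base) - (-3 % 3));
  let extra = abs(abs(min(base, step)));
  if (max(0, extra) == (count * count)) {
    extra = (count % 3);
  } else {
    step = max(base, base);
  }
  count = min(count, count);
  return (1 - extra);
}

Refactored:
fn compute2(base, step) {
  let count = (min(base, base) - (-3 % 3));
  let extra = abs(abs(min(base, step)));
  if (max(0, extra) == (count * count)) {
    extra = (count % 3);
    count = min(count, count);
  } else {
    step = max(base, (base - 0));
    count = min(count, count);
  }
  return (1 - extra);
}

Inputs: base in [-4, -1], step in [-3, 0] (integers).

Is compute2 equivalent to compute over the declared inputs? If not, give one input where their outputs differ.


Behavior is preserved: although constant usage differs; statement counts differ; arithmetic usage differs; min/max/abs usage differs, the outputs never diverge.
Tracing base=-3, step=-3: compute: count becomes -3; next extra becomes 3; next (max(0, extra) == (count * count)) evaluates to false; next step becomes -3; next count becomes -3; next final value -2 | compute2: count becomes -3; next extra becomes 3; next (max(0, extra) == (count * count)) evaluates to false; next step becomes -3; next count becomes -3; next final value -2 — matching result -2.
An exhaustive pass over the 16 declared inputs shows identical outputs.
verdict: equivalent


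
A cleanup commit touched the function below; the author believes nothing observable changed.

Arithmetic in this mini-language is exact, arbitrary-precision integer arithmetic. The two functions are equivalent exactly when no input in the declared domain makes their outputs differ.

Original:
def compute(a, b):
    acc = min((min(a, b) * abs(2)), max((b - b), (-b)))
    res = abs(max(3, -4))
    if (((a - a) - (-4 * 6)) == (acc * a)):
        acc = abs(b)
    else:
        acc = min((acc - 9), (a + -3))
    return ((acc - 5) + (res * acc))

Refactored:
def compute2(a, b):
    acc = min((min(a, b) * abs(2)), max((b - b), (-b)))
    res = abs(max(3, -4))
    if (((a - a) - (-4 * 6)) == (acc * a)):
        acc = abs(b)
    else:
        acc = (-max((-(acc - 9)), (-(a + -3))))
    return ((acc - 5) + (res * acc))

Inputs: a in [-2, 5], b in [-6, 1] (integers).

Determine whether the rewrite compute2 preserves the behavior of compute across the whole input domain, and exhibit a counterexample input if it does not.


Reading the diff, among the changes: min/max/abs usage differs.
Spot check at a=5, b=-4 — compute: acc := -8 | res := 3 | (((a - a) - (-4 * 6)) == (acc * a)): false | acc := -17 | result -73. compute2: acc := -8 | res := 3 | (((a - a) - (-4 * 6)) == (acc * a)): false | acc := -17 | result -73. Both give -73.
Every one of the 64 inputs gives matching results.
verdict: equivalent


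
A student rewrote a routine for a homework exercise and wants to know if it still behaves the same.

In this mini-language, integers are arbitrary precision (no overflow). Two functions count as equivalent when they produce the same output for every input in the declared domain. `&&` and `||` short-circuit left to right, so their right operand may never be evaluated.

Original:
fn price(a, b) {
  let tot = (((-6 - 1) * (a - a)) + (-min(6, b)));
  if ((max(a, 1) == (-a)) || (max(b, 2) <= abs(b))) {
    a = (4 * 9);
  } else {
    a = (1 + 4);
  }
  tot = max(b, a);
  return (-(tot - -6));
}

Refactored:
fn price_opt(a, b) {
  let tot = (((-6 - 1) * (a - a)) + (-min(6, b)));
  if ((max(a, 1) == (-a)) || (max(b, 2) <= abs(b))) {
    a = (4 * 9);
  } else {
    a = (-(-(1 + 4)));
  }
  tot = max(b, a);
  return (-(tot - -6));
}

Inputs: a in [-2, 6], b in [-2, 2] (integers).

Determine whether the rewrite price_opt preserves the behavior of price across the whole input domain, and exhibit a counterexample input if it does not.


Changes here: same computation, different form; the full 45-point sweep finds no disagreement.
verdict: equivalent


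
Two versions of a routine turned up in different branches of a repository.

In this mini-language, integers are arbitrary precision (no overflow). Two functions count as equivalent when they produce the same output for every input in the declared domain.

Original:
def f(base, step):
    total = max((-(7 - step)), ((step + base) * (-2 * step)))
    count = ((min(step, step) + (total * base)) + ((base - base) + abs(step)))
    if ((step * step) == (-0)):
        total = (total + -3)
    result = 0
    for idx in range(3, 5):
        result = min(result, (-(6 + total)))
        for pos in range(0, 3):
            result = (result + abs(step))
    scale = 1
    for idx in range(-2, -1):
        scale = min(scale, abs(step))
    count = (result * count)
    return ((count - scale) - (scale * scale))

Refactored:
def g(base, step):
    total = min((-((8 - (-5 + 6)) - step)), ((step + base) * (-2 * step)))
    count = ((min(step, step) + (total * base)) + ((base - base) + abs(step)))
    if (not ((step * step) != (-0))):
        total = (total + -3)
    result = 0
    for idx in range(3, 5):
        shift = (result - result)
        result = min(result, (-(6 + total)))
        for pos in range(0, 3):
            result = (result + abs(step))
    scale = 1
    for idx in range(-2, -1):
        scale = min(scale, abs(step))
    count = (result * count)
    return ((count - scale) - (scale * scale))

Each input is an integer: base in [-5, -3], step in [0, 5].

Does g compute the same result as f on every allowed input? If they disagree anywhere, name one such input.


Consider the input base=-5, step=1.
f: total := 8 | count := -38 | ((step * step) == (-0)): false | result := 0 | iter idx=3: | result := -14 | iter pos=0: | result := -13 | iter pos=1: | result := -12 | iter pos=2: | result := -11 | iter idx=4: | result := -14 | iter pos=0: | result := -13 | iter pos=1: | result := -12 | iter pos=2: | result := -11 | scale := 1 | iter idx=-2: | scale := 1 | count := 418 | result 416
g: total := -6 | count := 32 | (not ((step * step) != (-0))): false | result := 0 | iter idx=3: | shift := 0 | result := 0 | iter pos=0: | result := 1 | iter pos=1: | result := 2 | iter pos=2: | result := 3 | iter idx=4: | shift := 0 | result := 0 | iter pos=0: | result := 1 | iter pos=1: | result := 2 | iter pos=2: | result := 3 | scale := 1 | iter idx=-2: | scale := 1 | count := 96 | result 94
416 vs 94 — the two versions disagree here.
verdict: not equivalent; witness: base=-5, step=1


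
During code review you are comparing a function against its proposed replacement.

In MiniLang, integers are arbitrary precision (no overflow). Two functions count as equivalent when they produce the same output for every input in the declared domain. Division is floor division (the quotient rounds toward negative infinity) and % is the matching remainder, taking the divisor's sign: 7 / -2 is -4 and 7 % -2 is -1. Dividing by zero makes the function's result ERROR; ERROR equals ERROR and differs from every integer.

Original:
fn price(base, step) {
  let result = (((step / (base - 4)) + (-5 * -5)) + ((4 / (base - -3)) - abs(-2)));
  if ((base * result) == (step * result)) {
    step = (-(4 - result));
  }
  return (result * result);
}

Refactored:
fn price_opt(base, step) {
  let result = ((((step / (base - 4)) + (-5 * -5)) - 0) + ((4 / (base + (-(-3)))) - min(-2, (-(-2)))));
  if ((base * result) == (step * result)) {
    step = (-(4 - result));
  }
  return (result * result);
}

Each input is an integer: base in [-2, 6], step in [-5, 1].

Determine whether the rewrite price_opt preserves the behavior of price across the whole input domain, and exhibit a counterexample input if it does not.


Input base=-2, step=-5: 729 from price versus 961 from price_opt.
verdict: not equivalent; witness: base=-2, step=-5


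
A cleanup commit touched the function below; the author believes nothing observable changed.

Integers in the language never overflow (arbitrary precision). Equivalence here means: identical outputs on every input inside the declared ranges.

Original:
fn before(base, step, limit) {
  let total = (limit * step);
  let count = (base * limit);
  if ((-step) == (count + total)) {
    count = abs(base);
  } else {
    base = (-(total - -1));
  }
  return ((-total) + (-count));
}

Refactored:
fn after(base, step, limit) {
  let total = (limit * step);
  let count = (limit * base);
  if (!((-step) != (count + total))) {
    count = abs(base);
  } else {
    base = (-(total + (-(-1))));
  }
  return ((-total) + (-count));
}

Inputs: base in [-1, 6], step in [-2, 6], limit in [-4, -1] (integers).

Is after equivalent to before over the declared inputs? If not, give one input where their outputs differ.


Comparing the listings, the differences include: arithmetic usage differs, plus boolean connective usage differs, plus comparison usage differs.
As a probe, take base=5, step=-2, limit=-3: before runs total=6, then count=-15, then ((-step) == (count + total)) is false, then base=-7, then returns 9; after runs total=6, then count=-15, then (!((-step) != (count + total))) is false, then base=-7, then returns 9; both end at 9.
Sweeping the whole domain (288 inputs) finds no disagreement.
verdict: equivalent


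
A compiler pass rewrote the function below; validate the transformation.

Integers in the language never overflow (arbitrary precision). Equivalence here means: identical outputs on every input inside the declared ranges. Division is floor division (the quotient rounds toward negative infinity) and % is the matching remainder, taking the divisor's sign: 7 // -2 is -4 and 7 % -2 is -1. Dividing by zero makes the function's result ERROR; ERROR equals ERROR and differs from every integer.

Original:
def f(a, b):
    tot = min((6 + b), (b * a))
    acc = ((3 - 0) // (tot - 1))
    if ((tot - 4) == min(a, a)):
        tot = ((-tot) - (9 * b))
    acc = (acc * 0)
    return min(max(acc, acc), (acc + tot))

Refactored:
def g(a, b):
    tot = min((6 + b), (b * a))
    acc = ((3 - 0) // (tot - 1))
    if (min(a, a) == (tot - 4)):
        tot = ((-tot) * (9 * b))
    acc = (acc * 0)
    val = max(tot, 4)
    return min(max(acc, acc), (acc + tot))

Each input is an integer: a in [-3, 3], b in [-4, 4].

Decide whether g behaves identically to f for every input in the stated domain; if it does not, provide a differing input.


Evaluate both at a=2, b=3.
f: tot = 6; acc = 0; ((tot - 4) == min(a, a)) -> true; tot = -33; acc = 0; return -33
g: tot = 6; acc = 0; (min(a, a) == (tot - 4)) -> true; tot = -162; acc = 0; val = 4; return -162
-33 vs -162 — the two versions disagree here.
verdict: not equivalent; witness: a=2, b=3


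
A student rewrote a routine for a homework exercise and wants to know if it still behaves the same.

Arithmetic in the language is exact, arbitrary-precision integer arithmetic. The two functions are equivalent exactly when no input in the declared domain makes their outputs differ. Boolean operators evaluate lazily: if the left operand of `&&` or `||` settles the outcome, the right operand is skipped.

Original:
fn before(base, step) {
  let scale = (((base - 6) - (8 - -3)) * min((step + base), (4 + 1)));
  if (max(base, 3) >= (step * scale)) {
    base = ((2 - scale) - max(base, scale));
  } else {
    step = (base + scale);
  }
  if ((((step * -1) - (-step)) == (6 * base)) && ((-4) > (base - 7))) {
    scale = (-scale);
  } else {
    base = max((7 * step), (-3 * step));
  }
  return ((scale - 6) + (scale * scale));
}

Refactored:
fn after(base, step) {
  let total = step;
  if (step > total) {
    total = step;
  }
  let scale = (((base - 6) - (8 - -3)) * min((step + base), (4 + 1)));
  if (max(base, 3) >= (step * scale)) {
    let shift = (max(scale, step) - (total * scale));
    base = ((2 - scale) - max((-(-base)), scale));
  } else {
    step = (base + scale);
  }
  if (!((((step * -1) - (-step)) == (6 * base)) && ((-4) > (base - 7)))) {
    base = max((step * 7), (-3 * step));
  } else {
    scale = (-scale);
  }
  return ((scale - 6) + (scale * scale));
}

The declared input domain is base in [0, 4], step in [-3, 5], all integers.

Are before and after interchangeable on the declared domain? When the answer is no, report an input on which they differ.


The two are interchangeable: branching structure differs, and arithmetic usage differs, and min/max/abs usage differs, and statement counts differ, and comparison usage differs, and boolean connective usage differs, and local variable names differ, and every declared input agrees.
One worked example (base=3, step=1) — before: scale becomes -56; next (max(base, 3) >= (step * scale)) evaluates to true; next base becomes 55; next ((((step * -1) - (-step)) == (6 * base)) && ((-4) > (base - 7))) evaluates to false; next base becomes 7; next final value 3074; after: total becomes 1; next (step > total) evaluates to false; next scale becomes -56; next (max(base, 3) >= (step * scale)) evaluates to true; next shift becomes 57; next base becomes 55; next (!((((step * -1) - (-step)) == (6 * base)) && ((-4) > (base - 7)))) evaluates to true; next base becomes 7; next final value 3074; agreement on 3074.
Across all 45 domain points the two functions coincide.
verdict: equivalent


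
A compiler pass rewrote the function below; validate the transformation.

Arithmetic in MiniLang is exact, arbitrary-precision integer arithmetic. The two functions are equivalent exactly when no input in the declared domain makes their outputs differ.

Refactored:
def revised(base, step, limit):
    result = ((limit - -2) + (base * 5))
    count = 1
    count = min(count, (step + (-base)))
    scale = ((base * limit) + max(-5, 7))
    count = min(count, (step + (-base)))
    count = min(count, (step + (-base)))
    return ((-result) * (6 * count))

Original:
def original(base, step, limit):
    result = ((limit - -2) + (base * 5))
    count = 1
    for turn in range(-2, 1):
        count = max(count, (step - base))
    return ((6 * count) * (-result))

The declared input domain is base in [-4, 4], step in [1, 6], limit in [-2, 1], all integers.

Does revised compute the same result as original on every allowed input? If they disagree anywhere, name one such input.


Not equivalent: base=-4, step=1, limit=-2 separates them (600 vs 120).
original: result := -20 | count := 1 | iter turn=-2: | count := 5 | iter turn=-1: | count := 5 | iter turn=0: | count := 5 | result 600
revised: result := -20 | count := 1 | count := 1 | scale := 15 | count := 1 | count := 1 | result 120
verdict: not equivalent; witness: base=-4, step=1, limit=-2


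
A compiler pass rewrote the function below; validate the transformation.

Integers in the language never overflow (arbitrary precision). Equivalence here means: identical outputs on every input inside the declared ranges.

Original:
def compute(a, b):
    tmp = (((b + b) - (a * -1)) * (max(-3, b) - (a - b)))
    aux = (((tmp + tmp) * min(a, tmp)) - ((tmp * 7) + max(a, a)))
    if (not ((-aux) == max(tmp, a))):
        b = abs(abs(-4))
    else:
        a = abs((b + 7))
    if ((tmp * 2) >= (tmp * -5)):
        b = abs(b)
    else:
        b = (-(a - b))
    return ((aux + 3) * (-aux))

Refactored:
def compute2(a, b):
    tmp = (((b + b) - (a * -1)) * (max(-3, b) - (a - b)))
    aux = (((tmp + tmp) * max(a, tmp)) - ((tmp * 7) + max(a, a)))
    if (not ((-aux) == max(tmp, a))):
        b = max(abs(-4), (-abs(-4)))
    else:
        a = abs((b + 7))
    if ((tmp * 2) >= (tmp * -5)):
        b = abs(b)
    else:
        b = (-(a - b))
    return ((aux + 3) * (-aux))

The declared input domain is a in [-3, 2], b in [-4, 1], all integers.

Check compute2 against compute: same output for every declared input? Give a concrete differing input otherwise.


Take a=-3, b=-4.
compute: tmp becomes 44; next aux becomes -569; next (not ((-aux) == max(tmp, a))) evaluates to true; next b becomes 4; next ((tmp * 2) >= (tmp * -5)) evaluates to true; next b becomes 4; next final value -322054
compute2: tmp becomes 44; next aux becomes 3567; next (not ((-aux) == max(tmp, a))) evaluates to true; next b becomes 4; next ((tmp * 2) >= (tmp * -5)) evaluates to true; next b becomes 4; next final value -12734190
-322054 against -12734190: the behavior changed.
verdict: not equivalent; witness: a=-3, b=-4


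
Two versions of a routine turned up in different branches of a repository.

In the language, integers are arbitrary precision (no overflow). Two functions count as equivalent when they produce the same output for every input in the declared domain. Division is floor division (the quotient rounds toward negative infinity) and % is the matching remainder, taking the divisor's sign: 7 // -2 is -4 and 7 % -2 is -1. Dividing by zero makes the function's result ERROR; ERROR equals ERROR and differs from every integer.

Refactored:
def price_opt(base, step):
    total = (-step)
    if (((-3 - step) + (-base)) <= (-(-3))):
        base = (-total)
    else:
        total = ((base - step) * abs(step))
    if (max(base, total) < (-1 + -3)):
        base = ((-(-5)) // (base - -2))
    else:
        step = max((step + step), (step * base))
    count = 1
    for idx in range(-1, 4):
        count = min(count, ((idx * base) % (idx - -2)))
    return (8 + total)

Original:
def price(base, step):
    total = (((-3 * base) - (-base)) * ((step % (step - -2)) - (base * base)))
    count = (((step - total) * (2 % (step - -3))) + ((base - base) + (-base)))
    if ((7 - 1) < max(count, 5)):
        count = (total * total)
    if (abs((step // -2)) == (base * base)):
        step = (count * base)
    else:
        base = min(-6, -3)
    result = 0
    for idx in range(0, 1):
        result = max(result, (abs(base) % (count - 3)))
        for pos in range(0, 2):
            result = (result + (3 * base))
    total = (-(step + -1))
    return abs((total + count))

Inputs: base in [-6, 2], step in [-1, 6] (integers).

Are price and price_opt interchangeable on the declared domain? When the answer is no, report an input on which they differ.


There is a counterexample at base=-6, step=-1: 8 on one side, 3 on the other.
price: total = -432; count = 6; ((7 - 1) < max(count, 5)) -> false; (abs((step // -2)) == (base * base)) -> false; base = -6; result = 0; [idx=0]; result = 0; [pos=0]; result = -18; [pos=1]; result = -36; total = 2; return 8
price_opt: total = 1; (((-3 - step) + (-base)) <= (-(-3))) -> false; total = -5; (max(base, total) < (-1 + -3)) -> true; base = -2; count = 1; [idx=-1]; count = 0; [idx=0]; count = 0; [idx=1]; count = 0; [idx=2]; count = 0; [idx=3]; count = 0; return 3
verdict: not equivalent; witness: base=-6, step=-1


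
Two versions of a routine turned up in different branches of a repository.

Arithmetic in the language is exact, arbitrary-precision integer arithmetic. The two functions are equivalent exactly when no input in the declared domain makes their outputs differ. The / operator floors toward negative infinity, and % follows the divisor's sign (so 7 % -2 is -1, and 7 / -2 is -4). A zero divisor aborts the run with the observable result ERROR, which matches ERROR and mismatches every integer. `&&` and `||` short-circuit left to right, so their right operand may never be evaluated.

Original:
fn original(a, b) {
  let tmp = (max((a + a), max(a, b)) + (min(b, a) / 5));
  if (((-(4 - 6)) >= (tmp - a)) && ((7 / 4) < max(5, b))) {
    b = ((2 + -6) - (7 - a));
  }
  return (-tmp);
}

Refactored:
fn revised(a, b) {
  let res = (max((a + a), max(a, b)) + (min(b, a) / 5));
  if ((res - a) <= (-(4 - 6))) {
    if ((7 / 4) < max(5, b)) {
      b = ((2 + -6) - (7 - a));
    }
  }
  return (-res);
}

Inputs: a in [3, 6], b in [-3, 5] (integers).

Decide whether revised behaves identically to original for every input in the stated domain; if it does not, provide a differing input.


This is a faithful refactor — branching structure differs, plus comparison usage differs, plus local variable names differ, plus statement counts differ, plus boolean connective usage differs, but the computed results match everywhere.
As a probe, take a=3, b=1: original runs tmp := 6 | (((-(4 - 6)) >= (tmp - a)) && ((7 / 4) < max(5, b))): false | result -6; revised runs res := 6 | ((res - a) <= (-(4 - 6))): false | result -6; both end at -6.
An exhaustive pass over the 36 declared inputs shows identical outputs.
verdict: equivalent
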